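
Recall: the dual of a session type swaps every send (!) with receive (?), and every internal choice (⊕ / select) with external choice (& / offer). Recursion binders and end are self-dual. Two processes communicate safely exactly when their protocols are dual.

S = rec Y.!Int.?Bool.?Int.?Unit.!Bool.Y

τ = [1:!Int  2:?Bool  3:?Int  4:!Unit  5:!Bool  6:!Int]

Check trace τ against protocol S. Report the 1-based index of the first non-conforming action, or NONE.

step 1: !Int  ✓  cont: ?Bool.?Int.?Unit.!Bool.rec Y.…
step 2: ?Bool  ✓  cont: ?Int.?Unit.!Bool.rec Y.…
step 3: ?Int  ✓  cont: ?Unit.!Bool.rec Y.…
step 4: got !Unit, protocol expects ?Unit  ✗

4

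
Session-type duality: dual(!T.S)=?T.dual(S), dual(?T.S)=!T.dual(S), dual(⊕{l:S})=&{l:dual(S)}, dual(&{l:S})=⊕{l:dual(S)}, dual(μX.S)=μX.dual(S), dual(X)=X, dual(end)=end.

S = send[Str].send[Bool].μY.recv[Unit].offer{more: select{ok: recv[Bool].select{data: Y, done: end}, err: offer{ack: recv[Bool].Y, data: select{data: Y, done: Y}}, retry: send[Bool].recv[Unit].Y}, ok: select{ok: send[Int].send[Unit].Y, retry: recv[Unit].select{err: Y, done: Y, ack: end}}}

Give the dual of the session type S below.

send[Str] = recv[Str]
  send[Bool] = recv[Bool]
    μY = μY  (binder kept)
      recv[Unit] = send[Unit]
        offer{more,ok} = select{more,ok}  (external→internal)
          case more:
            select{ok,err,retry} = offer{ok,err,retry}  (internal→external)
              case ok:
                recv[Bool] = send[Bool]
                  select{data,done} = offer{data,done}  (internal→external)
                    case data:
                      Y ↦ Y
                    case done:
                      end ↦ end
              case err:
                offer{ack,data} = select{ack,data}  (external→internal)
                  case ack:
                    recv[Bool] = send[Bool]
                      Y ↦ Y
                  case data:
                    select{data,done} = offer{data,done}  (internal→external)
                      case data:
                        Y ↦ Y
                      case done:
                        Y ↦ Y
              case retry:
                send[Bool] = recv[Bool]
                  recv[Unit] = send[Unit]
                    Y ↦ Y
          case ok:
            select{ok,retry} = offer{ok,retry}  (internal→external)
              case ok:
                send[Int] = recv[Int]
                  send[Unit] = recv[Unit]
                    Y ↦ Y
              case retry:
                recv[Unit] = send[Unit]
                  select{err,done,ack} = offer{err,done,ack}  (internal→external)
                    case err:
                      Y ↦ Y
                    case done:
                      Y ↦ Y
                    case ack:
                      end ↦ end

recv[Str].recv[Bool].μY.send[Unit].select{more: offer{ok: send[Bool].offer{data: Y, done: end}, err: select{ack: send[Bool].Y, data: offer{data: Y, done: Y}}, retry: recv[Bool].send[Unit].Y}, ok: offer{ok: recv[Int].recv[Unit].Y, retry: send[Unit].offer{err: Y, done: Y, ack: end}}}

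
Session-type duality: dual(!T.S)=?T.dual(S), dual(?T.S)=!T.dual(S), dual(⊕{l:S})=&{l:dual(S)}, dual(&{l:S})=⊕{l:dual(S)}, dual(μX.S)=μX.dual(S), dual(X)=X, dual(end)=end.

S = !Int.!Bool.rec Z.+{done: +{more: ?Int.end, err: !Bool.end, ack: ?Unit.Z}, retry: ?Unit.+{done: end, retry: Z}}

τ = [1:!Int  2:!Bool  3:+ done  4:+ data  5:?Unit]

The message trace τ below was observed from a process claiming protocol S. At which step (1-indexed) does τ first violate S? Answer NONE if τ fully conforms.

4

@1 !Int  match  now at !Bool.rec Z.…
@2 !Bool  match  now at rec Z.…
@3 + done  match  now at +{more: ?Int.end, err: !Bool.end, ack: ?Unit.rec Z.…}
@4 got + data, protocol expects + more or + err or + ack  ✗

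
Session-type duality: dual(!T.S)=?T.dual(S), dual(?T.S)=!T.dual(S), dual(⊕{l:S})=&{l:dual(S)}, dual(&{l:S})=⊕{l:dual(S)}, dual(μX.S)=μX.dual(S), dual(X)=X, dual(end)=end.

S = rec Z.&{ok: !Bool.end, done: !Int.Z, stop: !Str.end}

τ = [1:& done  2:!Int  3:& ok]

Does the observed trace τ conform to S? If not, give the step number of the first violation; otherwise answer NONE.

@1 & done  ok  now at !Int.rec Z.…
@2 !Int  ok  now at rec Z.…
@3 & ok  ok  now at !Bool.end
all 3 steps conform

NONE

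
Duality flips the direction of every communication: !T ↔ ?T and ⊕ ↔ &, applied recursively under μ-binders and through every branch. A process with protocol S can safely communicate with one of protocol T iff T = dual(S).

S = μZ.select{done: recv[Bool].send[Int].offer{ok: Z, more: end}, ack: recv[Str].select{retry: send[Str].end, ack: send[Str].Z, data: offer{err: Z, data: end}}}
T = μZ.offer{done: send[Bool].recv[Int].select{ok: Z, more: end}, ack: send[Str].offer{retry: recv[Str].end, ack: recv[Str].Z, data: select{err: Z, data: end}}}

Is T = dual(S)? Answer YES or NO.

μZ ‖ μZ  ✓ (binder kept)
  select{done,ack} ‖ offer{done,ack}  ✓ same labels
    • done:
      recv[Bool] ‖ send[Bool]  ✓
        send[Int] ‖ recv[Int]  ✓
          offer{ok,more} ‖ select{ok,more}  ✓ same labels
            • ok:
              Z ‖ Z  ✓
            • more:
              end ‖ end  ✓
    • ack:
      recv[Str] ‖ send[Str]  ✓
        select{retry,ack,data} ‖ offer{retry,ack,data}  ✓ same labels
          • retry:
            send[Str] ‖ recv[Str]  ✓
              end ‖ end  ✓
          • ack:
            send[Str] ‖ recv[Str]  ✓
              Z ‖ Z  ✓
          • data:
            offer{err,data} ‖ select{err,data}  ✓ same labels
              • err:
                Z ‖ Z  ✓
              • data:
                end ‖ end  ✓

YES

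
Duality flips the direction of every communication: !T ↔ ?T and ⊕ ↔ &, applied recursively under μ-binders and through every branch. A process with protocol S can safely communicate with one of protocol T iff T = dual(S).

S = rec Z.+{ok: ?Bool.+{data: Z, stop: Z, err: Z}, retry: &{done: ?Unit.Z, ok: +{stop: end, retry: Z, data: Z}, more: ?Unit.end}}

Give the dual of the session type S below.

rec Z → rec Z  (rec unchanged)
  +{ok,retry} → &{ok,retry}  (select→offer)
    case ok:
      ?Bool → !Bool
        +{data,stop,err} → &{data,stop,err}  (select→offer)
          case data:
            Z self-dual
          case stop:
            Z self-dual
          case err:
            Z self-dual
    case retry:
      &{done,ok,more} → +{done,ok,more}  (&→⊕)
        case done:
          ?Unit → !Unit
            Z self-dual
        case ok:
          +{stop,retry,data} → &{stop,retry,data}  (select→offer)
            case stop:
              end self-dual
            case retry:
              Z self-dual
            case data:
              Z self-dual
        case more:
          ?Unit → !Unit
            end self-dual

rec Z.&{ok: !Bool.&{data: Z, stop: Z, err: Z}, retry: +{done: !Unit.Z, ok: &{stop: end, retry: Z, data: Z}, more: !Unit.end}}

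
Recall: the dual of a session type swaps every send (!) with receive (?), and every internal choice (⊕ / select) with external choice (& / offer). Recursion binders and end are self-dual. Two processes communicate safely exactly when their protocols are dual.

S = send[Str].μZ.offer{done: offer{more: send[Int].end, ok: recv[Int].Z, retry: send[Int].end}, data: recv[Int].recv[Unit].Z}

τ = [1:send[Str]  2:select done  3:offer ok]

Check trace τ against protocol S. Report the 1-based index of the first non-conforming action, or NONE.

2

step 1: send[Str]  ✓  now at μZ.…
step 2: got select done, protocol expects offer done or offer data  ✗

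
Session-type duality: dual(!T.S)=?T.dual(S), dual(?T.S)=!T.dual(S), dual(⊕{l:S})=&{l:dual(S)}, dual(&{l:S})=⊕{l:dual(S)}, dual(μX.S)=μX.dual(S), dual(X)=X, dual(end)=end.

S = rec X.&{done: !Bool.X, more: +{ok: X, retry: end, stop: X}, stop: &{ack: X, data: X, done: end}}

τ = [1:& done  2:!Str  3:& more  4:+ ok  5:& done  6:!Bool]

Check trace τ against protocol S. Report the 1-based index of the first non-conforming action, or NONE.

@1 & done  ✓  cont: !Bool.rec X.…
@2 got !Str, protocol expects !Bool  ✗

2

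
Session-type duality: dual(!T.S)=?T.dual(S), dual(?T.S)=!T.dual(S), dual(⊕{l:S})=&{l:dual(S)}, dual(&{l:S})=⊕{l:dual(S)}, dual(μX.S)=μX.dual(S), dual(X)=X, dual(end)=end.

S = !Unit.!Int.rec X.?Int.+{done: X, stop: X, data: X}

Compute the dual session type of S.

?Unit.?Int.rec X.!Int.&{done: X, stop: X, data: X}

!Unit = ?Unit
  !Int = ?Int
    rec X = rec X  (rec unchanged)
      ?Int = !Int
        +{done,stop,data} = &{done,stop,data}  (internal→external)
          • done:
            dual(X) = X
          • stop:
            dual(X) = X
          • data:
            dual(X) = X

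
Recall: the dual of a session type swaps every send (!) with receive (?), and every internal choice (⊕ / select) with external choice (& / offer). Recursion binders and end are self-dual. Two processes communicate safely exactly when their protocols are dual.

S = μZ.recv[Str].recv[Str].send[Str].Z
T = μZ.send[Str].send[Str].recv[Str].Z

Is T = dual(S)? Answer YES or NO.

μZ ‖ μZ  ok (μ self-dual)
  recv[Str] ‖ send[Str]  ok
    recv[Str] ‖ send[Str]  ok
      send[Str] ‖ recv[Str]  ok
        Z ‖ Z  ok

YES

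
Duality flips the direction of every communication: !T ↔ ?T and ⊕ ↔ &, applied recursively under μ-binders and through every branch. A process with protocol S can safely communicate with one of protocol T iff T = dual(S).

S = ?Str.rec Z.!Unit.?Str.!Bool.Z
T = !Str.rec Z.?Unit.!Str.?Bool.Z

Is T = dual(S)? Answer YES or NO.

?Str vs !Str  ✓
  rec Z vs rec Z  ✓ (rec unchanged)
    !Unit vs ?Unit  ✓
      ?Str vs !Str  ✓
        !Bool vs ?Bool  ✓
          Z vs Z  ✓

YES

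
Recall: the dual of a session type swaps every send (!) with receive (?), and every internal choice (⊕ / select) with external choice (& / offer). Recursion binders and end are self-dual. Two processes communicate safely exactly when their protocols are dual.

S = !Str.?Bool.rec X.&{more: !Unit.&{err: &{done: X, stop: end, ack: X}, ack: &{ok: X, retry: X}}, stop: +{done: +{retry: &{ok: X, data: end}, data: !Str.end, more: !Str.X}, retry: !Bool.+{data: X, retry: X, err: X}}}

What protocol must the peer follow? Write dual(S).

!Str ↦ ?Str
  ?Bool ↦ !Bool
    rec X ↦ rec X  (μ self-dual)
      &{more,stop} ↦ +{more,stop}  (&→⊕)
        case more:
          !Unit ↦ ?Unit
            &{err,ack} ↦ +{err,ack}  (&→⊕)
              case err:
                &{done,stop,ack} ↦ +{done,stop,ack}  (&→⊕)
                  case done:
                    X self-dual
                  case stop:
                    end self-dual
                  case ack:
                    X self-dual
              case ack:
                &{ok,retry} ↦ +{ok,retry}  (&→⊕)
                  case ok:
                    X self-dual
                  case retry:
                    X self-dual
        case stop:
          +{done,retry} ↦ &{done,retry}  (select→offer)
            case done:
              +{retry,data,more} ↦ &{retry,data,more}  (select→offer)
                case retry:
                  &{ok,data} ↦ +{ok,data}  (&→⊕)
                    case ok:
                      X self-dual
                    case data:
                      end self-dual
                case data:
                  !Str ↦ ?Str
                    end self-dual
                case more:
                  !Str ↦ ?Str
                    X self-dual
            case retry:
              !Bool ↦ ?Bool
                +{data,retry,err} ↦ &{data,retry,err}  (select→offer)
                  case data:
                    X self-dual
                  case retry:
                    X self-dual
                  case err:
                    X self-dual

?Str.!Bool.rec X.+{more: ?Unit.+{err: +{done: X, stop: end, ack: X}, ack: +{ok: X, retry: X}}, stop: &{done: &{retry: +{ok: X, data: end}, data: ?Str.end, more: ?Str.X}, retry: ?Bool.&{data: X, retry: X, err: X}}}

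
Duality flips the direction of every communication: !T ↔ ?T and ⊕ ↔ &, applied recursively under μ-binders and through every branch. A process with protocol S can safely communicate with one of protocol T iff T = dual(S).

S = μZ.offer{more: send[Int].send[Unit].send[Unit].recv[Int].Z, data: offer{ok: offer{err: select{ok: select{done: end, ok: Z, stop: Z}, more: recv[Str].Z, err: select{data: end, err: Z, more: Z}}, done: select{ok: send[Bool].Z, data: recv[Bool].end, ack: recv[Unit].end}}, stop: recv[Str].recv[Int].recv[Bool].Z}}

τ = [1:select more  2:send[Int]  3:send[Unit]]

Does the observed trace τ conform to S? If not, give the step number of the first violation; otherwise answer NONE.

step 1: got select more, protocol expects offer more or offer data  ✗

1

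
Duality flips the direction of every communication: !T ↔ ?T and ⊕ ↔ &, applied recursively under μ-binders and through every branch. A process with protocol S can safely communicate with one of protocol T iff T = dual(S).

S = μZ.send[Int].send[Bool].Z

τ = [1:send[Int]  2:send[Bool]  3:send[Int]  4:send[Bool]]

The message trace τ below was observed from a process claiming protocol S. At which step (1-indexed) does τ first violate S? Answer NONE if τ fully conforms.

NONE

step 1: send[Int]  match  state: send[Bool].μZ.…
step 2: send[Bool]  match  state: μZ.…
step 3: send[Int]  match  state: send[Bool].μZ.…
step 4: send[Bool]  match  state: μZ.…
τ conforms to S (length 4)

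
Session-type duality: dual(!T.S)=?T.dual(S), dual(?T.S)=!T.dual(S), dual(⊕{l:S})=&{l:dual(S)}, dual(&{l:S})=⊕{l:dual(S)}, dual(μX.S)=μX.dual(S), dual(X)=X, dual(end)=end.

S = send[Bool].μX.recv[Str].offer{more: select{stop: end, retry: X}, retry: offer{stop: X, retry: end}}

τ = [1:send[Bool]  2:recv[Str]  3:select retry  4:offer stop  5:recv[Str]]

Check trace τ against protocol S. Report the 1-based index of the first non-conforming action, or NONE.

step 1: send[Bool]  ✓  state: μX.…
step 2: recv[Str]  ✓  state: offer{more: select{stop: end, retry: μX.…}, retry: offer{stop: μX.…, retry: end}}
step 3: got select retry, protocol expects offer more or offer retry  ✗

3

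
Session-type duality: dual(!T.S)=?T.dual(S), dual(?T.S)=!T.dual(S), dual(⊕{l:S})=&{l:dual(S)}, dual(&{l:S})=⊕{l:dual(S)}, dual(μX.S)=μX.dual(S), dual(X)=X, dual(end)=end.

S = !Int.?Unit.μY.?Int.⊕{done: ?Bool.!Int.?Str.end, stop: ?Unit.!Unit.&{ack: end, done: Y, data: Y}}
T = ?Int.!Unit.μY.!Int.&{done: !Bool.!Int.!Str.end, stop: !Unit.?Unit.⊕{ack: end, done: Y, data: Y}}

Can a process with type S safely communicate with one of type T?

!Int | ?Int  ✓
  ?Unit | !Unit  ✓
    μY | μY  ✓ (binder kept)
      ?Int | !Int  ✓
        ⊕{done,stop} | &{done,stop}  ✓ label sets agree
          case done:
            ?Bool | !Bool  ✓
              !Int | !Int  ✗ same direction on both sides — not dual

NO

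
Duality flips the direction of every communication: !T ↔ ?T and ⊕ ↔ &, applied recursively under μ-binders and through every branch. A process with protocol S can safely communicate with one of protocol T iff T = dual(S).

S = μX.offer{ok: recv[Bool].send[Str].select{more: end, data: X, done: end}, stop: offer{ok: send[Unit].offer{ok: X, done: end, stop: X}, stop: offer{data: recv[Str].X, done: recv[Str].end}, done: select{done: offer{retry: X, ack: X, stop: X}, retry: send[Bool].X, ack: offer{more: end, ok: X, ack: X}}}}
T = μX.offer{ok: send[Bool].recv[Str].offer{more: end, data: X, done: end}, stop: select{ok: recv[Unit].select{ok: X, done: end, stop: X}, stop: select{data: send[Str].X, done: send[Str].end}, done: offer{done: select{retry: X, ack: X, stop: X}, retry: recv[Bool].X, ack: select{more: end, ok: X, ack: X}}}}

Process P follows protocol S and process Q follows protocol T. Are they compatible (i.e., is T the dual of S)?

μX ‖ μX  ok (binder kept)
  offer{ok,stop} ‖ offer{ok,stop}  ✗ choice polarity not flipped — not dual

NO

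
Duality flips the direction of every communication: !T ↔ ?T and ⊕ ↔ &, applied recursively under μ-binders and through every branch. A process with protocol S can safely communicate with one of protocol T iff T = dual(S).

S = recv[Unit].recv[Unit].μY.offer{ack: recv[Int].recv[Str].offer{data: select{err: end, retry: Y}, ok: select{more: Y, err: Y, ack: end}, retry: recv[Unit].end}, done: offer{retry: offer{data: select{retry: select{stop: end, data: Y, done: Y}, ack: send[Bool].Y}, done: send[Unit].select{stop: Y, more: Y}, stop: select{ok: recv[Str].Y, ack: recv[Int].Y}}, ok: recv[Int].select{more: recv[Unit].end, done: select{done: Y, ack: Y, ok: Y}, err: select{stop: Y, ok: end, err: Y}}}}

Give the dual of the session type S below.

recv[Unit] ↦ send[Unit]
  recv[Unit] ↦ send[Unit]
    μY ↦ μY  (rec unchanged)
      offer{ack,done} ↦ select{ack,done}  (external→internal)
        case ack:
          recv[Int] ↦ send[Int]
            recv[Str] ↦ send[Str]
              offer{data,ok,retry} ↦ select{data,ok,retry}  (external→internal)
                case data:
                  select{err,retry} ↦ offer{err,retry}  (internal→external)
                    case err:
                      dual(end) = end
                    case retry:
                      dual(Y) = Y
                case ok:
                  select{more,err,ack} ↦ offer{more,err,ack}  (internal→external)
                    case more:
                      dual(Y) = Y
                    case err:
                      dual(Y) = Y
                    case ack:
                      dual(end) = end
                case retry:
                  recv[Unit] ↦ send[Unit]
                    dual(end) = end
        case done:
          offer{retry,ok} ↦ select{retry,ok}  (external→internal)
            case retry:
              offer{data,done,stop} ↦ select{data,done,stop}  (external→internal)
                case data:
                  select{retry,ack} ↦ offer{retry,ack}  (internal→external)
                    case retry:
                      select{stop,data,done} ↦ offer{stop,data,done}  (internal→external)
                        case stop:
                          dual(end) = end
                        case data:
                          dual(Y) = Y
                        case done:
                          dual(Y) = Y
                    case ack:
                      send[Bool] ↦ recv[Bool]
                        dual(Y) = Y
                case done:
                  send[Unit] ↦ recv[Unit]
                    select{stop,more} ↦ offer{stop,more}  (internal→external)
                      case stop:
                        dual(Y) = Y
                      case more:
                        dual(Y) = Y
                case stop:
                  select{ok,ack} ↦ offer{ok,ack}  (internal→external)
                    case ok:
                      recv[Str] ↦ send[Str]
                        dual(Y) = Y
                    case ack:
                      recv[Int] ↦ send[Int]
                        dual(Y) = Y
            case ok:
              recv[Int] ↦ send[Int]
                select{more,done,err} ↦ offer{more,done,err}  (internal→external)
                  case more:
                    recv[Unit] ↦ send[Unit]
                      dual(end) = end
                  case done:
                    select{done,ack,ok} ↦ offer{done,ack,ok}  (internal→external)
                      case done:
                        dual(Y) = Y
                      case ack:
                        dual(Y) = Y
                      case ok:
                        dual(Y) = Y
                  case err:
                    select{stop,ok,err} ↦ offer{stop,ok,err}  (internal→external)
                      case stop:
                        dual(Y) = Y
                      case ok:
                        dual(end) = end
                      case err:
                        dual(Y) = Y

send[Unit].send[Unit].μY.select{ack: send[Int].send[Str].select{data: offer{err: end, retry: Y}, ok: offer{more: Y, err: Y, ack: end}, retry: send[Unit].end}, done: select{retry: select{data: offer{retry: offer{stop: end, data: Y, done: Y}, ack: recv[Bool].Y}, done: recv[Unit].offer{stop: Y, more: Y}, stop: offer{ok: send[Str].Y, ack: send[Int].Y}}, ok: send[Int].offer{more: send[Unit].end, done: offer{done: Y, ack: Y, ok: Y}, err: offer{stop: Y, ok: end, err: Y}}}}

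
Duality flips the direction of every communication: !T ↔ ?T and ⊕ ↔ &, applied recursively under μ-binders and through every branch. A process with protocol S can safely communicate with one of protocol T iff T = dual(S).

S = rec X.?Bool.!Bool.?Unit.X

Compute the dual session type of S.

rec X ↦ rec X  (binder kept)
  ?Bool ↦ !Bool
    !Bool ↦ ?Bool
      ?Unit ↦ !Unit
        X ↦ X

rec X.!Bool.?Bool.!Unit.X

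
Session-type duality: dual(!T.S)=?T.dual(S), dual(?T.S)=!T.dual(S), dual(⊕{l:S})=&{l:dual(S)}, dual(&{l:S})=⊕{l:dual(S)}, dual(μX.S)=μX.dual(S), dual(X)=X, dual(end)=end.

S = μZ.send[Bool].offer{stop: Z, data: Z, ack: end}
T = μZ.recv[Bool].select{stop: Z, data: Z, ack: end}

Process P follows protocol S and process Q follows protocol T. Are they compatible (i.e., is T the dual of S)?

YES

μZ vs μZ  ok (μ self-dual)
  send[Bool] vs recv[Bool]  ok
    offer{stop,data,ack} vs select{stop,data,ack}  ok label sets agree
      • stop:
        Z vs Z  ok
      • data:
        Z vs Z  ok
      • ack:
        end vs end  ok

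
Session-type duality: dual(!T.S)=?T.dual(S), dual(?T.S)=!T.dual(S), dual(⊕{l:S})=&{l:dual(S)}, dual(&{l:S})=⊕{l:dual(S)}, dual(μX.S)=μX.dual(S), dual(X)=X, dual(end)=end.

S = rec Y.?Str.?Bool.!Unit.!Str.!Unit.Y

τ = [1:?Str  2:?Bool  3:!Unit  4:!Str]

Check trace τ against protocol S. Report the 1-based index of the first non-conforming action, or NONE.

step 1: ?Str  ✓  residual = ?Bool.!Unit.!Str.!Unit.rec Y.…
step 2: ?Bool  ✓  residual = !Unit.!Str.!Unit.rec Y.…
step 3: !Unit  ✓  residual = !Str.!Unit.rec Y.…
step 4: !Str  ✓  residual = !Unit.rec Y.…
trace exhausted — no violation

NONE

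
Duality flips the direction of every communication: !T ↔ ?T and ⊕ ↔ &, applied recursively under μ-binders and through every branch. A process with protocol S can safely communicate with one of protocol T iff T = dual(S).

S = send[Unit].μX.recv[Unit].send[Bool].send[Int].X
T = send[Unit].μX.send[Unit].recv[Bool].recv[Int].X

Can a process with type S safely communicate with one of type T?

send[Unit] | send[Unit]  ✗ same direction on both sides — not dual

NO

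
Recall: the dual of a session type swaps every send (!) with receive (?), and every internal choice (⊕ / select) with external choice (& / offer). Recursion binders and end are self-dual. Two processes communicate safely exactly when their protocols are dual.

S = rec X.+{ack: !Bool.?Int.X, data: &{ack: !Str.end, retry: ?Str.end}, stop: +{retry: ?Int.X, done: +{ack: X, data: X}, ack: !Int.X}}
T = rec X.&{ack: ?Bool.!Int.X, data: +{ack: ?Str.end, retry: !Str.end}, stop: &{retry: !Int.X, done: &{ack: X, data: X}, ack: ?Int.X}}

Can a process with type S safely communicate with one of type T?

YES

rec X ‖ rec X  ok (μ self-dual)
  +{ack,data,stop} ‖ &{ack,data,stop}  ok same labels
    [ack]
      !Bool ‖ ?Bool  ok
        ?Int ‖ !Int  ok
          X ‖ X  ok
    [data]
      &{ack,retry} ‖ +{ack,retry}  ok same labels
        [ack]
          !Str ‖ ?Str  ok
            end ‖ end  ok
        [retry]
          ?Str ‖ !Str  ok
            end ‖ end  ok
    [stop]
      +{retry,done,ack} ‖ &{retry,done,ack}  ok same labels
        [retry]
          ?Int ‖ !Int  ok
            X ‖ X  ok
        [done]
          +{ack,data} ‖ &{ack,data}  ok same labels
            [ack]
              X ‖ X  ok
            [data]
              X ‖ X  ok
        [ack]
          !Int ‖ ?Int  ok
            X ‖ X  ok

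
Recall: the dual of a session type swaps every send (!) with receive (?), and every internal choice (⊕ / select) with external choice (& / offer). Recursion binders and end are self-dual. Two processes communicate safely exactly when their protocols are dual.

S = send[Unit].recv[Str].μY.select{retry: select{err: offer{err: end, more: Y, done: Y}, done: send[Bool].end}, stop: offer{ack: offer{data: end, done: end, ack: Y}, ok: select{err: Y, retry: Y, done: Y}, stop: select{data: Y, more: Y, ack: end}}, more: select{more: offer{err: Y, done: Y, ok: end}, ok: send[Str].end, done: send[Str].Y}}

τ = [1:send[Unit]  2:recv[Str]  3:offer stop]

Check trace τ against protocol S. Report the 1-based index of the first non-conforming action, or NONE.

@1 send[Unit]  match  state: recv[Str].μY.…
@2 recv[Str]  match  state: μY.…
@3 got offer stop, protocol expects select retry or select stop or select more  ✗

3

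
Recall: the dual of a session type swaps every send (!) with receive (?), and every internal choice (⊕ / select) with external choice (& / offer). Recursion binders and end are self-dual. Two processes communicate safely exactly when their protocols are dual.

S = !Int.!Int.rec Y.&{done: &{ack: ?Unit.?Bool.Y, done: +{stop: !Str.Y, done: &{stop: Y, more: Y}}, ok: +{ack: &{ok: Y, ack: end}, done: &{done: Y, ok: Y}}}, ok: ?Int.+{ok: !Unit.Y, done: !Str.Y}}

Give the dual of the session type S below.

!Int → ?Int
  !Int → ?Int
    rec Y → rec Y  (μ self-dual)
      &{done,ok} → +{done,ok}  (external→internal)
        • done:
          &{ack,done,ok} → +{ack,done,ok}  (external→internal)
            • ack:
              ?Unit → !Unit
                ?Bool → !Bool
                  Y ↦ Y
            • done:
              +{stop,done} → &{stop,done}  (select→offer)
                • stop:
                  !Str → ?Str
                    Y ↦ Y
                • done:
                  &{stop,more} → +{stop,more}  (external→internal)
                    • stop:
                      Y ↦ Y
                    • more:
                      Y ↦ Y
            • ok:
              +{ack,done} → &{ack,done}  (select→offer)
                • ack:
                  &{ok,ack} → +{ok,ack}  (external→internal)
                    • ok:
                      Y ↦ Y
                    • ack:
                      end ↦ end
                • done:
                  &{done,ok} → +{done,ok}  (external→internal)
                    • done:
                      Y ↦ Y
                    • ok:
                      Y ↦ Y
        • ok:
          ?Int → !Int
            +{ok,done} → &{ok,done}  (select→offer)
              • ok:
                !Unit → ?Unit
                  Y ↦ Y
              • done:
                !Str → ?Str
                  Y ↦ Y

?Int.?Int.rec Y.+{done: +{ack: !Unit.!Bool.Y, done: &{stop: ?Str.Y, done: +{stop: Y, more: Y}}, ok: &{ack: +{ok: Y, ack: end}, done: +{done: Y, ok: Y}}}, ok: !Int.&{ok: ?Unit.Y, done: ?Str.Y}}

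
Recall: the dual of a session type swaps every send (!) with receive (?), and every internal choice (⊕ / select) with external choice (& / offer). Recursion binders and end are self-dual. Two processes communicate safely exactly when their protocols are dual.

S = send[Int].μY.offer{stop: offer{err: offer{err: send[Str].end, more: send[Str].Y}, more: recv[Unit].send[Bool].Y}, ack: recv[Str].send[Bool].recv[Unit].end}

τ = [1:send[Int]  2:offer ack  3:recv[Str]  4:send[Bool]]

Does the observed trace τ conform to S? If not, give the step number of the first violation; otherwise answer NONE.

step 1: send[Int]  match  cont: μY.…
step 2: offer ack  match  cont: recv[Str].send[Bool].recv[Unit].end
step 3: recv[Str]  match  cont: send[Bool].recv[Unit].end
step 4: send[Bool]  match  cont: recv[Unit].end
all 4 steps conform

NONE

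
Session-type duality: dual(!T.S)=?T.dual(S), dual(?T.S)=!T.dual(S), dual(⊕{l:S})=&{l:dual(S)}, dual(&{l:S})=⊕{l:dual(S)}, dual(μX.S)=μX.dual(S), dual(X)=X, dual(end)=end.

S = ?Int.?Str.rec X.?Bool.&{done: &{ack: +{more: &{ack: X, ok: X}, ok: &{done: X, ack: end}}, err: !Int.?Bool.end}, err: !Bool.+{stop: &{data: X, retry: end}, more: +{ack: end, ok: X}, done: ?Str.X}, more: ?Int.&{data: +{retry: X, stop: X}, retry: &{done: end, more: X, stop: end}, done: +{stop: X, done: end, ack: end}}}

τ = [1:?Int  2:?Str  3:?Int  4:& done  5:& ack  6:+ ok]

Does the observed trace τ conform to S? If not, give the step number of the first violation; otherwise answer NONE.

3

step 1: ?Int  ✓  cont: ?Str.rec X.…
step 2: ?Str  ✓  cont: rec X.…
step 3: got ?Int, protocol expects ?Bool  ✗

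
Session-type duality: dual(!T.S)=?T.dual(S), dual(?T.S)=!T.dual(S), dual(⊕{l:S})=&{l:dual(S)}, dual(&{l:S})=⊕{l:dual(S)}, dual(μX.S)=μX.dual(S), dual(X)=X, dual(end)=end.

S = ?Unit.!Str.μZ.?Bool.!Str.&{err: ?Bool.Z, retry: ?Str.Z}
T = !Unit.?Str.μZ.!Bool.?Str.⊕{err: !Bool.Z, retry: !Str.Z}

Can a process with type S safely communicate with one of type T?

?Unit vs !Unit  ✓
  !Str vs ?Str  ✓
    μZ vs μZ  ✓ (μ self-dual)
      ?Bool vs !Bool  ✓
        !Str vs ?Str  ✓
          &{err,retry} vs ⊕{err,retry}  ✓ labels match
            • err:
              ?Bool vs !Bool  ✓
                Z vs Z  ✓
            • retry:
              ?Str vs !Str  ✓
                Z vs Z  ✓

YES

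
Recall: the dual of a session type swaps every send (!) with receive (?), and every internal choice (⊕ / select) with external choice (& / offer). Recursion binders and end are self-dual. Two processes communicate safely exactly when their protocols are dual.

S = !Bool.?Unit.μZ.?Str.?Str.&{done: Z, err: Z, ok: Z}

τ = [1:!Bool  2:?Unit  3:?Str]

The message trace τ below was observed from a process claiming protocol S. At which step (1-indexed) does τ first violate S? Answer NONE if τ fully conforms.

step 1: !Bool  ok  now at ?Unit.μZ.…
step 2: ?Unit  ok  now at μZ.…
step 3: ?Str  ok  now at ?Str.&{done: μZ.…, err: μZ.…, ok: μZ.…}
τ conforms to S (length 3)

NONE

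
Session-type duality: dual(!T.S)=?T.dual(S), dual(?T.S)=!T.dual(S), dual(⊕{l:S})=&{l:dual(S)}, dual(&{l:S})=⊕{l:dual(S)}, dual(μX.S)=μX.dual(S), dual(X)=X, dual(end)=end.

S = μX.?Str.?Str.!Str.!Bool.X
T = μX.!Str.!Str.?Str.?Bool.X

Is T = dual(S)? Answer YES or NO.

YES

μX ‖ μX  ok (μ self-dual)
  ?Str ‖ !Str  ok
    ?Str ‖ !Str  ok
      !Str ‖ ?Str  ok
        !Bool ‖ ?Bool  ok
          X ‖ X  ok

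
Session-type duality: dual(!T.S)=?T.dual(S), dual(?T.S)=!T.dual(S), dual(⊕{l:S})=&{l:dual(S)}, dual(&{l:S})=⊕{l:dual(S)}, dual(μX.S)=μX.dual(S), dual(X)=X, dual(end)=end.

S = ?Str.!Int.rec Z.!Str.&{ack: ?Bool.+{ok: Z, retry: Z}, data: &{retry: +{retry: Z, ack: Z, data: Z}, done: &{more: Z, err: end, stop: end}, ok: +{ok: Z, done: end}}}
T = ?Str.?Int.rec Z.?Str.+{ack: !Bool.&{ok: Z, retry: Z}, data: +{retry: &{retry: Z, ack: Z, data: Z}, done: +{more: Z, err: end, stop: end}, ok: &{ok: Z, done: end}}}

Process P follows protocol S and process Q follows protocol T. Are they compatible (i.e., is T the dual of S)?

NO

?Str vs ?Str  ✗ same direction on both sides — not dual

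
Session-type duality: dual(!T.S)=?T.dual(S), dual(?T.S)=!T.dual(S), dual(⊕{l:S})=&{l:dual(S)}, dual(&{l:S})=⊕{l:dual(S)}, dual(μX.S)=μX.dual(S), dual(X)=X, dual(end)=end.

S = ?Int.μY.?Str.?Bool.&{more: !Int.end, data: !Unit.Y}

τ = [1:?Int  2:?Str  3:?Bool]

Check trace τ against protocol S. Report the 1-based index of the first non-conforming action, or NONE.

NONE

step 1: ?Int  match  cont: μY.…
step 2: ?Str  match  cont: ?Bool.&{more: !Int.end, data: !Unit.μY.…}
step 3: ?Bool  match  cont: &{more: !Int.end, data: !Unit.μY.…}
τ conforms to S (length 3)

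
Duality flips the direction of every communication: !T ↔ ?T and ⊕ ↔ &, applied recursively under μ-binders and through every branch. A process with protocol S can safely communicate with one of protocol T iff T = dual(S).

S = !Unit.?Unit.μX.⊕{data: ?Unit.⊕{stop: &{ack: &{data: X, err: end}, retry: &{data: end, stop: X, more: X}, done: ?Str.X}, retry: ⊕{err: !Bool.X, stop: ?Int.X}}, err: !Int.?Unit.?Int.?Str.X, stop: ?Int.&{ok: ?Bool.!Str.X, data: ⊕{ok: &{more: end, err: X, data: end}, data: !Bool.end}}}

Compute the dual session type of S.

?Unit.!Unit.μX.&{data: !Unit.&{stop: ⊕{ack: ⊕{data: X, err: end}, retry: ⊕{data: end, stop: X, more: X}, done: !Str.X}, retry: &{err: ?Bool.X, stop: !Int.X}}, err: ?Int.!Unit.!Int.!Str.X, stop: !Int.⊕{ok: !Bool.?Str.X, data: &{ok: ⊕{more: end, err: X, data: end}, data: ?Bool.end}}}

!Unit → ?Unit
  ?Unit → !Unit
    μX → μX  (binder kept)
      ⊕{data,err,stop} → &{data,err,stop}  (select→offer)
        • data:
          ?Unit → !Unit
            ⊕{stop,retry} → &{stop,retry}  (select→offer)
              • stop:
                &{ack,retry,done} → ⊕{ack,retry,done}  (offer→select)
                  • ack:
                    &{data,err} → ⊕{data,err}  (offer→select)
                      • data:
                        X self-dual
                      • err:
                        end self-dual
                  • retry:
                    &{data,stop,more} → ⊕{data,stop,more}  (offer→select)
                      • data:
                        end self-dual
                      • stop:
                        X self-dual
                      • more:
                        X self-dual
                  • done:
                    ?Str → !Str
                      X self-dual
              • retry:
                ⊕{err,stop} → &{err,stop}  (select→offer)
                  • err:
                    !Bool → ?Bool
                      X self-dual
                  • stop:
                    ?Int → !Int
                      X self-dual
        • err:
          !Int → ?Int
            ?Unit → !Unit
              ?Int → !Int
                ?Str → !Str
                  X self-dual
        • stop:
          ?Int → !Int
            &{ok,data} → ⊕{ok,data}  (offer→select)
              • ok:
                ?Bool → !Bool
                  !Str → ?Str
                    X self-dual
              • data:
                ⊕{ok,data} → &{ok,data}  (select→offer)
                  • ok:
                    &{more,err,data} → ⊕{more,err,data}  (offer→select)
                      • more:
                        end self-dual
                      • err:
                        X self-dual
                      • data:
                        end self-dual
                  • data:
                    !Bool → ?Bool
                      end self-dual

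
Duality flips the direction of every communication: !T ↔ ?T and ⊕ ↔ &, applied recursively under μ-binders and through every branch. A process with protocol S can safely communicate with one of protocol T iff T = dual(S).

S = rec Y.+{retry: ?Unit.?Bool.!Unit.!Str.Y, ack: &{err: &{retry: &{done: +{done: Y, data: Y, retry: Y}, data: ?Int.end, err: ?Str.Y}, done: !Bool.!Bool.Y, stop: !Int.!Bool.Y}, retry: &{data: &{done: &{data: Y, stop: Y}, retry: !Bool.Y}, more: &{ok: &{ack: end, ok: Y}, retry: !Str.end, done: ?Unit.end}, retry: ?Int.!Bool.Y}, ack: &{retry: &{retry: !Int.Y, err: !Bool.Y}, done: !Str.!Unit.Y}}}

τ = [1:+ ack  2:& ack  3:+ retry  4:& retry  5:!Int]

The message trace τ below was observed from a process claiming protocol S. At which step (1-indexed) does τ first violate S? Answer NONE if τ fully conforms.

[1] + ack  ✓  cont: &{err: &{retry: &{done: +{done: rec Y.…, data: rec Y.…, retry: rec Y.…}, data: ?Int.end, err: ?Str.rec Y.…}, done: !Bool.!Bool.rec Y.…, stop: !Int.!Bool.rec Y.…}, retry: &{data: &{done: &{data: rec Y.…, stop: rec Y.…}, retry: !Bool.rec Y.…}, more: &{ok: &{ack: end, ok: rec Y.…}, retry: !Str.end, done: ?Unit.end}, retry: ?Int.!Bool.rec Y.…}, ack: &{retry: &{retry: !Int.rec Y.…, err: !Bool.rec Y.…}, done: !Str.!Unit.rec Y.…}}
[2] & ack  ✓  cont: &{retry: &{retry: !Int.rec Y.…, err: !Bool.rec Y.…}, done: !Str.!Unit.rec Y.…}
[3] got + retry, protocol expects & retry or & done  ✗

3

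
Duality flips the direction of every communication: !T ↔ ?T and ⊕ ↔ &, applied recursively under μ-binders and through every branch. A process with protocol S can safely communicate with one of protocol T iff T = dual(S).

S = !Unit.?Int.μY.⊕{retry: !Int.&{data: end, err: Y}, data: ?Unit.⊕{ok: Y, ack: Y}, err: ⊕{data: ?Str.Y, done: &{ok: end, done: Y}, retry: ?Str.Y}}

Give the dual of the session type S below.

?Unit.!Int.μY.&{retry: ?Int.⊕{data: end, err: Y}, data: !Unit.&{ok: Y, ack: Y}, err: &{data: !Str.Y, done: ⊕{ok: end, done: Y}, retry: !Str.Y}}

!Unit = ?Unit
  ?Int = !Int
    μY = μY  (binder kept)
      ⊕{retry,data,err} = &{retry,data,err}  (⊕→&)
        case retry:
          !Int = ?Int
            &{data,err} = ⊕{data,err}  (offer→select)
              case data:
                end ↦ end
              case err:
                Y ↦ Y
        case data:
          ?Unit = !Unit
            ⊕{ok,ack} = &{ok,ack}  (⊕→&)
              case ok:
                Y ↦ Y
              case ack:
                Y ↦ Y
        case err:
          ⊕{data,done,retry} = &{data,done,retry}  (⊕→&)
            case data:
              ?Str = !Str
                Y ↦ Y
            case done:
              &{ok,done} = ⊕{ok,done}  (offer→select)
                case ok:
                  end ↦ end
                case done:
                  Y ↦ Y
            case retry:
              ?Str = !Str
                Y ↦ Y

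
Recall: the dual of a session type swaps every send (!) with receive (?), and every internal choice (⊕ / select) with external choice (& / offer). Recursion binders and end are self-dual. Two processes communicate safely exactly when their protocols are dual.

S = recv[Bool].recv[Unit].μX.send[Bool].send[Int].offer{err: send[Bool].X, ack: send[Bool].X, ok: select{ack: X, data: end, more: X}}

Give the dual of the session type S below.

send[Bool].send[Unit].μX.recv[Bool].recv[Int].select{err: recv[Bool].X, ack: recv[Bool].X, ok: offer{ack: X, data: end, more: X}}

recv[Bool] = send[Bool]
  recv[Unit] = send[Unit]
    μX = μX  (μ self-dual)
      send[Bool] = recv[Bool]
        send[Int] = recv[Int]
          offer{err,ack,ok} = select{err,ack,ok}  (external→internal)
            [err]
              send[Bool] = recv[Bool]
                X ↦ X
            [ack]
              send[Bool] = recv[Bool]
                X ↦ X
            [ok]
              select{ack,data,more} = offer{ack,data,more}  (⊕→&)
                [ack]
                  X ↦ X
                [data]
                  end ↦ end
                [more]
                  X ↦ X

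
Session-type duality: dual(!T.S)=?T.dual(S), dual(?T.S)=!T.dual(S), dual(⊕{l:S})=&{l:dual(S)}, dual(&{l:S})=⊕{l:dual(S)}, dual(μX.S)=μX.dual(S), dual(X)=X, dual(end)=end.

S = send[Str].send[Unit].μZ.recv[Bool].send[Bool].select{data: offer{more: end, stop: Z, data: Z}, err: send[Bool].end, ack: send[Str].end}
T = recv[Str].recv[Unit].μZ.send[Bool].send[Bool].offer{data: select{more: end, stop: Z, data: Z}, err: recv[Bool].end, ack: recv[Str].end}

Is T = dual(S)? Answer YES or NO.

NO

send[Str] vs recv[Str]  ✓
  send[Unit] vs recv[Unit]  ✓
    μZ vs μZ  ✓ (binder kept)
      recv[Bool] vs send[Bool]  ✓
        send[Bool] vs send[Bool]  ✗ same direction on both sides — not dual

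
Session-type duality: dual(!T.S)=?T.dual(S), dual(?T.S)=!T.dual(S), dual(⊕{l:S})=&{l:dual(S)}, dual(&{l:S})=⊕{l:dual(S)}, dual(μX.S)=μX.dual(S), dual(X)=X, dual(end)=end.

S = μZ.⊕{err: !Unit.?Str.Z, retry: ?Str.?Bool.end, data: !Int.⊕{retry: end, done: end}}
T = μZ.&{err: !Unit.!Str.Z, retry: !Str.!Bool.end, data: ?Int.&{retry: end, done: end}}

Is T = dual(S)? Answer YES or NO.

μZ | μZ  ok (μ self-dual)
  ⊕{err,retry,data} | &{err,retry,data}  ok same labels
    • err:
      !Unit | !Unit  ✗ same direction on both sides — not dual

NO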